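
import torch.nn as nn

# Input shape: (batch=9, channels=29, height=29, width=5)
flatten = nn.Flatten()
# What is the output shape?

Input shape: (9, 29, 29, 5)
Output shape: (9, 4205)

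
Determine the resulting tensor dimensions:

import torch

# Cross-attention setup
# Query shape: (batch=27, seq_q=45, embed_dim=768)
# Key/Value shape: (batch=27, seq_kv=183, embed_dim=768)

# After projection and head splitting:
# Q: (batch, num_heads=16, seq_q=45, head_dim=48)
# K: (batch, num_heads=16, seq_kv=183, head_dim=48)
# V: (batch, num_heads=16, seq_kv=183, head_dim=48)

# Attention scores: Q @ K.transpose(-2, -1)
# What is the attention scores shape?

Input shape: (27, 45, 768)
Output shape: (27, 16, 45, 183)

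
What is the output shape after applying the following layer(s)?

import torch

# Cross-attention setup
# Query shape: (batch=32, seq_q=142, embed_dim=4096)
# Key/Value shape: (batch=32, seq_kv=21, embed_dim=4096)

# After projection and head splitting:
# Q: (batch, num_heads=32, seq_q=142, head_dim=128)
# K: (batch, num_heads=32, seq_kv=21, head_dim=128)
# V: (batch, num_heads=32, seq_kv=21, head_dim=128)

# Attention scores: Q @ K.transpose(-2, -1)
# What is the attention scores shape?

Input shape: (32, 142, 4096)
Output shape: (32, 32, 142, 21)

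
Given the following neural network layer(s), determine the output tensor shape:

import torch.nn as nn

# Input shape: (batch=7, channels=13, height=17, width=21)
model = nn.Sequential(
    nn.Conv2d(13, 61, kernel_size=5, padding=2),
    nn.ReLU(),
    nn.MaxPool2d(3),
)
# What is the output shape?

Input shape: (7, 13, 17, 21)
  -> after Conv2d: (7, 61, 17, 21)
  -> after ReLU: (7, 61, 17, 21)
Output shape: (7, 61, 5, 7)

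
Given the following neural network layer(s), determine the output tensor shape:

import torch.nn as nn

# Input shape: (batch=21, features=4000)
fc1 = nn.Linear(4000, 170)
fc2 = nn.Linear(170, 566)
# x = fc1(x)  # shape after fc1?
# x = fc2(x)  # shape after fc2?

Input shape: (21, 4000)
  -> after fc1: (21, 170)
Output shape: (21, 566)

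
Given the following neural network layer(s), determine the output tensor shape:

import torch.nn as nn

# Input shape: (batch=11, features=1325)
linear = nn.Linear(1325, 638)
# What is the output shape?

Input shape: (11, 1325)
Output shape: (11, 638)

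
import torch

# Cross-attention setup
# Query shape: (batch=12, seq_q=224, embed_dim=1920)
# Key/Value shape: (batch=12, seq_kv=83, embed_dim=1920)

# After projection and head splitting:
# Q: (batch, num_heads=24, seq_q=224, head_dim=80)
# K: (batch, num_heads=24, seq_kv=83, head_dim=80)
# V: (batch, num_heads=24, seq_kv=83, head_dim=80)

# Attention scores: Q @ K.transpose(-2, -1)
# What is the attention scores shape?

Input shape: (12, 224, 1920)
Output shape: (12, 24, 224, 83)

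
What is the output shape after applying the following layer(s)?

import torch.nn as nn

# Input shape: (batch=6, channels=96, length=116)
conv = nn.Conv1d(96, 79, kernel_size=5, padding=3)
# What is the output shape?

Input shape: (6, 96, 116)
Output shape: (6, 79, 118)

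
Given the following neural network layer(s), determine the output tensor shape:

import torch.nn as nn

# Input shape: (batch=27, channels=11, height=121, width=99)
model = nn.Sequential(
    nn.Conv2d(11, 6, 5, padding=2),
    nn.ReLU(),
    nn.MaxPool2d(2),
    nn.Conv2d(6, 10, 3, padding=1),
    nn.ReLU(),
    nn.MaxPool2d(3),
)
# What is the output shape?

Input shape: (27, 11, 121, 99)
  -> after first Conv2d: (27, 6, 121, 99)
  -> after first MaxPool2d: (27, 6, 60, 49)
  -> after second Conv2d: (27, 10, 60, 49)
Output shape: (27, 10, 20, 16)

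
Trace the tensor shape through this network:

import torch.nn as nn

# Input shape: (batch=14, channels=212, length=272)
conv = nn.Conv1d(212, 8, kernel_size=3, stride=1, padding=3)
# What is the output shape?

Input shape: (14, 212, 272)
Output shape: (14, 8, 276)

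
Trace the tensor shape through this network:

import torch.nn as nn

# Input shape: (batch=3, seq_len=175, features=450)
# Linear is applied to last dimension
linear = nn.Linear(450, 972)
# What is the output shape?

Input shape: (3, 175, 450)
Output shape: (3, 175, 972)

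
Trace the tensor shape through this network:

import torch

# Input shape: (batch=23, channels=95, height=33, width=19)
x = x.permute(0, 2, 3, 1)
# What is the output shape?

Input shape: (23, 95, 33, 19)
Output shape: (23, 33, 19, 95)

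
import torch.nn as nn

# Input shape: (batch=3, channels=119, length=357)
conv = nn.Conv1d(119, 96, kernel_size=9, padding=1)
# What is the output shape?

Input shape: (3, 119, 357)
Output shape: (3, 96, 351)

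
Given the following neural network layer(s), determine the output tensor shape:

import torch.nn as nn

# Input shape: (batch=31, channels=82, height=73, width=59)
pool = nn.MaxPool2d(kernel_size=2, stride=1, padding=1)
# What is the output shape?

Input shape: (31, 82, 73, 59)
Output shape: (31, 82, 74, 60)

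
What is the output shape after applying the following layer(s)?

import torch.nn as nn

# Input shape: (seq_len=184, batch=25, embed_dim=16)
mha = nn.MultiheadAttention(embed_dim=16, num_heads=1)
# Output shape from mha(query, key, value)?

Input shape: (184, 25, 16)
Output shape: (184, 25, 16)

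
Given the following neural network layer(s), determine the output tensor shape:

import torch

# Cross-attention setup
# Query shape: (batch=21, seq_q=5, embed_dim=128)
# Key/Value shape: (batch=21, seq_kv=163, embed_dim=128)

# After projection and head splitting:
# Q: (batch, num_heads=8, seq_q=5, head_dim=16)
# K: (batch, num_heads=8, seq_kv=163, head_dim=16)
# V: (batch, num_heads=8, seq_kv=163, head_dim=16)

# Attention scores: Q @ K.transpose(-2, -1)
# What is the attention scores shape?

Input shape: (21, 5, 128)
Output shape: (21, 8, 5, 163)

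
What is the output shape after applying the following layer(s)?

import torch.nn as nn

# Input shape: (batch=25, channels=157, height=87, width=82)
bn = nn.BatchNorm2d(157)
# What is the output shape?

Input shape: (25, 157, 87, 82)
Output shape: (25, 157, 87, 82)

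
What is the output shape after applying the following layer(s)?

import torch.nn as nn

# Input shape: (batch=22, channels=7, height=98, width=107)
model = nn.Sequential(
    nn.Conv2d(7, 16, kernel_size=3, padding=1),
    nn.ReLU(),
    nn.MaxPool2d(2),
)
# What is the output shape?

Input shape: (22, 7, 98, 107)
  -> after Conv2d: (22, 16, 98, 107)
  -> after ReLU: (22, 16, 98, 107)
Output shape: (22, 16, 49, 53)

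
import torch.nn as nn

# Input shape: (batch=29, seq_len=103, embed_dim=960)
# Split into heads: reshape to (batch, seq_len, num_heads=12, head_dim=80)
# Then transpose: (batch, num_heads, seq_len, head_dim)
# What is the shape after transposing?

Input shape: (29, 103, 960)
  -> after reshape: (29, 103, 12, 80)
Output shape: (29, 12, 103, 80)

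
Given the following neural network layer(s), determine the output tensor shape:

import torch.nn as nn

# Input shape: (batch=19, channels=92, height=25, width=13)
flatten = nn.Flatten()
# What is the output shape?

Input shape: (19, 92, 25, 13)
Output shape: (19, 29900)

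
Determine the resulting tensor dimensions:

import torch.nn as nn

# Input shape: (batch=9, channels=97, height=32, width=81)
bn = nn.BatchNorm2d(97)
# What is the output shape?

Input shape: (9, 97, 32, 81)
Output shape: (9, 97, 32, 81)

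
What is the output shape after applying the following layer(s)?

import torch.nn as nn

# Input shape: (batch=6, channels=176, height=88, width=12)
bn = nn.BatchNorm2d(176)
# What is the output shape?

Input shape: (6, 176, 88, 12)
Output shape: (6, 176, 88, 12)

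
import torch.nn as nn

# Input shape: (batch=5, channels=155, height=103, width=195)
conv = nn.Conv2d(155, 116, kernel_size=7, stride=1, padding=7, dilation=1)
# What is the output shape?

Input shape: (5, 155, 103, 195)
Output shape: (5, 116, 111, 203)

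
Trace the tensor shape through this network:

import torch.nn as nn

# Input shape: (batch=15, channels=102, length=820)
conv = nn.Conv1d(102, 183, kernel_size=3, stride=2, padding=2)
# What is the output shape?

Input shape: (15, 102, 820)
Output shape: (15, 183, 411)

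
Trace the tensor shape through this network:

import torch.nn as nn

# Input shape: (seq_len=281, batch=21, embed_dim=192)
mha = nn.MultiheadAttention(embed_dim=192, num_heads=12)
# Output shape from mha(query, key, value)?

Input shape: (281, 21, 192)
Output shape: (281, 21, 192)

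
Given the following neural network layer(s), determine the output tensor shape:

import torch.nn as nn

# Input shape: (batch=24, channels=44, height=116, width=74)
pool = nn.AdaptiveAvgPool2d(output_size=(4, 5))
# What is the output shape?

Input shape: (24, 44, 116, 74)
Output shape: (24, 44, 4, 5)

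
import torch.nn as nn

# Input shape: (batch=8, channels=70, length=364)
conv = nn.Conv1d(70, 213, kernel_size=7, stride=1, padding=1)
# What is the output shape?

Input shape: (8, 70, 364)
Output shape: (8, 213, 360)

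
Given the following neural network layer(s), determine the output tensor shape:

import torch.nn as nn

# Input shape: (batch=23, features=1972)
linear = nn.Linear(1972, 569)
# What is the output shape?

Input shape: (23, 1972)
Output shape: (23, 569)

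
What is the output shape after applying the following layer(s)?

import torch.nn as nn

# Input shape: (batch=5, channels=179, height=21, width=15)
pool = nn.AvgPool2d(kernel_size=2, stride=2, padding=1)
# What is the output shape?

Input shape: (5, 179, 21, 15)
Output shape: (5, 179, 11, 8)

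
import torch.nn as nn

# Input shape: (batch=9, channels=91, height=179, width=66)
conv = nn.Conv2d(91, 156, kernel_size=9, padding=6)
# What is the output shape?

Input shape: (9, 91, 179, 66)
Output shape: (9, 156, 183, 70)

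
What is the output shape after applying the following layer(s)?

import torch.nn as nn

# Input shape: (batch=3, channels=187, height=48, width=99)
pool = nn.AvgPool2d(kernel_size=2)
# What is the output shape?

Input shape: (3, 187, 48, 99)
Output shape: (3, 187, 24, 49)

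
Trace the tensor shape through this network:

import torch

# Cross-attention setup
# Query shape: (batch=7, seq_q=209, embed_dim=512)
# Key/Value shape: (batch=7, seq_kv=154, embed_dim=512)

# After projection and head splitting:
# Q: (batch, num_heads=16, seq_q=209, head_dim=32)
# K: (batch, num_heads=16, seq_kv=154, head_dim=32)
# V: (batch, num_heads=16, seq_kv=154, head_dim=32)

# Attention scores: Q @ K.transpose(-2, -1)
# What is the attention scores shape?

Input shape: (7, 209, 512)
Output shape: (7, 16, 209, 154)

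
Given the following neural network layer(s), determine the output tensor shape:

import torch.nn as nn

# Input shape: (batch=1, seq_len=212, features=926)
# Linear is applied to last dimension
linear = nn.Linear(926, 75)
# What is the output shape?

Input shape: (1, 212, 926)
Output shape: (1, 212, 75)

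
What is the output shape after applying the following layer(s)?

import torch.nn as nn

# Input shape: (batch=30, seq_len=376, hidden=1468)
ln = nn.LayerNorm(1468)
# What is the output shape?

Input shape: (30, 376, 1468)
Output shape: (30, 376, 1468)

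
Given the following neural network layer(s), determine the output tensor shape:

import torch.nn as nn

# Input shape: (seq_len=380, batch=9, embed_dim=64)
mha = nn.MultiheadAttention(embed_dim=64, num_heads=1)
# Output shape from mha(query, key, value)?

Input shape: (380, 9, 64)
Output shape: (380, 9, 64)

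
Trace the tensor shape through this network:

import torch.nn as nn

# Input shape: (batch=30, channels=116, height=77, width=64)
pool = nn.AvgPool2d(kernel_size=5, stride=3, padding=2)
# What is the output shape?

Input shape: (30, 116, 77, 64)
Output shape: (30, 116, 26, 22)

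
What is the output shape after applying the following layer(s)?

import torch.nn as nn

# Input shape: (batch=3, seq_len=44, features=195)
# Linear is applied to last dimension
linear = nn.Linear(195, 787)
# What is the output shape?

Input shape: (3, 44, 195)
Output shape: (3, 44, 787)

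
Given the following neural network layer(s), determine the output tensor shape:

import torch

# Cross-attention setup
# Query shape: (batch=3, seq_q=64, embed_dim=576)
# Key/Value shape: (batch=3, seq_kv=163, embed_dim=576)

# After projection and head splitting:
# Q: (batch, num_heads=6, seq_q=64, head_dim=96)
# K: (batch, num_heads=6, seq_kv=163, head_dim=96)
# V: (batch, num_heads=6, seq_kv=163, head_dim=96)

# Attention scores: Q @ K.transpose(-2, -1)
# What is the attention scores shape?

Input shape: (3, 64, 576)
Output shape: (3, 6, 64, 163)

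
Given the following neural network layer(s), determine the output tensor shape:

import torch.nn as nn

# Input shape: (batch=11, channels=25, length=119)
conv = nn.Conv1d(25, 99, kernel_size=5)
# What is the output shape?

Input shape: (11, 25, 119)
Output shape: (11, 99, 115)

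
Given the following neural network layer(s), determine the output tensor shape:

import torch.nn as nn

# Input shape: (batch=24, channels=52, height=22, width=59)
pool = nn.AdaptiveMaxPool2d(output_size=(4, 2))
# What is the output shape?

Input shape: (24, 52, 22, 59)
Output shape: (24, 52, 4, 2)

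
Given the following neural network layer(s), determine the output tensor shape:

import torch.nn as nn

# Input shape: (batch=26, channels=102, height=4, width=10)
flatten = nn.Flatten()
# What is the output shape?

Input shape: (26, 102, 4, 10)
Output shape: (26, 4080)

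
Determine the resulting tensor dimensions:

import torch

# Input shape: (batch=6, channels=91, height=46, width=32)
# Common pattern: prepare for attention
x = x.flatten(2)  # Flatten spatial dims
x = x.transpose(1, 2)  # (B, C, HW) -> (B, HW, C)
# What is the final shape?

Input shape: (6, 91, 46, 32)
  -> after flatten(2): (6, 91, 1472)
Output shape: (6, 1472, 91)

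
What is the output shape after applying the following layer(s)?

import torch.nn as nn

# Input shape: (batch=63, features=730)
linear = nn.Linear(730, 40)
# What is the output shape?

Input shape: (63, 730)
Output shape: (63, 40)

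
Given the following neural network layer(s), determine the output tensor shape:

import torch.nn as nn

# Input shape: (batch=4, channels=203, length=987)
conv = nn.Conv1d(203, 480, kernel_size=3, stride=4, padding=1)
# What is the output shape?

Input shape: (4, 203, 987)
Output shape: (4, 480, 247)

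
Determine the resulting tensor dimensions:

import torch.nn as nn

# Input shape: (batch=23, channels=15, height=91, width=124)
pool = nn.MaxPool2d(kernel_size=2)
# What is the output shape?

Input shape: (23, 15, 91, 124)
Output shape: (23, 15, 45, 62)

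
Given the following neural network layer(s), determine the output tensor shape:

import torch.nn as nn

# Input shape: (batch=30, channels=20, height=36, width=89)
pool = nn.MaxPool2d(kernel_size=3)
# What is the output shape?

Input shape: (30, 20, 36, 89)
Output shape: (30, 20, 12, 29)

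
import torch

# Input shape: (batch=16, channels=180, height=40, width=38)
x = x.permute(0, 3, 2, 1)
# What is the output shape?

Input shape: (16, 180, 40, 38)
Output shape: (16, 38, 40, 180)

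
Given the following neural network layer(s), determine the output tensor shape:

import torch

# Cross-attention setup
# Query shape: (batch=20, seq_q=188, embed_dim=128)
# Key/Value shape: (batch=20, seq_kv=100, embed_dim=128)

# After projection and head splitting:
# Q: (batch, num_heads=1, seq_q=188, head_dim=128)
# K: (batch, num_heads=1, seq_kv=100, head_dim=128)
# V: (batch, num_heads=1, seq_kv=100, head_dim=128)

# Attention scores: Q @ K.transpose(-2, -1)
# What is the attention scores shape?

Input shape: (20, 188, 128)
Output shape: (20, 1, 188, 100)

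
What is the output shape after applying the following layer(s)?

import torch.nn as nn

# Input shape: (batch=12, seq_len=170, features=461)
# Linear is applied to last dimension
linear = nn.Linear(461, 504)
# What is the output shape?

Input shape: (12, 170, 461)
Output shape: (12, 170, 504)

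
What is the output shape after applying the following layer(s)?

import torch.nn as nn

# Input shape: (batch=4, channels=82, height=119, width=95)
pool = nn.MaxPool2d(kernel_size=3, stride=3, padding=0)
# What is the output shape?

Input shape: (4, 82, 119, 95)
Output shape: (4, 82, 39, 31)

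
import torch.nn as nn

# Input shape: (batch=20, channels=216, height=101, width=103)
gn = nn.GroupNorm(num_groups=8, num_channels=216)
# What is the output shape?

Input shape: (20, 216, 101, 103)
Output shape: (20, 216, 101, 103)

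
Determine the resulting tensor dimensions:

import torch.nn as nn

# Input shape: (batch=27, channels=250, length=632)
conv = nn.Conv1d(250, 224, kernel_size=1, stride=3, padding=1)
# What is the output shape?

Input shape: (27, 250, 632)
Output shape: (27, 224, 212)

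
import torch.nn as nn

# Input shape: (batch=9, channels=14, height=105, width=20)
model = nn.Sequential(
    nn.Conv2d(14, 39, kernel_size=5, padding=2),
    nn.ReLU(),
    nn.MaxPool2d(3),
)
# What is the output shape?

Input shape: (9, 14, 105, 20)
  -> after Conv2d: (9, 39, 105, 20)
  -> after ReLU: (9, 39, 105, 20)
Output shape: (9, 39, 35, 6)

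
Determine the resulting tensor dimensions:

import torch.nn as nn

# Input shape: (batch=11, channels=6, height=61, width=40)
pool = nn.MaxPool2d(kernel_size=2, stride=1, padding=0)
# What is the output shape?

Input shape: (11, 6, 61, 40)
Output shape: (11, 6, 60, 39)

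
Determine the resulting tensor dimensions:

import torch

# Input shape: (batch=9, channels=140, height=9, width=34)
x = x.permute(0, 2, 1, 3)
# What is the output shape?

Input shape: (9, 140, 9, 34)
Output shape: (9, 9, 140, 34)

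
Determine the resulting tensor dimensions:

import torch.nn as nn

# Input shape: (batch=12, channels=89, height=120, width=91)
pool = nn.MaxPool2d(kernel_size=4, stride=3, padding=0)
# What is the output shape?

Input shape: (12, 89, 120, 91)
Output shape: (12, 89, 39, 30)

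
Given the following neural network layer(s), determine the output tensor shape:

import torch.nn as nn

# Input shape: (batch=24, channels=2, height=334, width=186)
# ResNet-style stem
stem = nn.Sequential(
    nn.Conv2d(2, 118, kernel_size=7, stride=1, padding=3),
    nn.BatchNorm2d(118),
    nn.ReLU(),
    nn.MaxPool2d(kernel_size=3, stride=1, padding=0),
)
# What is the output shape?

Input shape: (24, 2, 334, 186)
  -> after Conv2d 7x7 stride=1: (24, 118, 334, 186)
Output shape: (24, 118, 332, 184)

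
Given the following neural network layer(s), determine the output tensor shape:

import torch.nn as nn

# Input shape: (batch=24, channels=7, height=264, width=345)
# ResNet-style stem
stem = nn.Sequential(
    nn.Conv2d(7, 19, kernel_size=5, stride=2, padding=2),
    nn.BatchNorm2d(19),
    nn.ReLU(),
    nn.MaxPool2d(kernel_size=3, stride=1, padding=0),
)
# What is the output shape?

Input shape: (24, 7, 264, 345)
  -> after Conv2d 5x5 stride=2: (24, 19, 132, 173)
Output shape: (24, 19, 130, 171)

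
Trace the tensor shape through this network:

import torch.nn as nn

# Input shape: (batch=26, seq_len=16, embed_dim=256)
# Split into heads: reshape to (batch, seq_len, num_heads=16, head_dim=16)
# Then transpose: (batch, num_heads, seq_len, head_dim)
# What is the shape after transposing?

Input shape: (26, 16, 256)
  -> after reshape: (26, 16, 16, 16)
Output shape: (26, 16, 16, 16)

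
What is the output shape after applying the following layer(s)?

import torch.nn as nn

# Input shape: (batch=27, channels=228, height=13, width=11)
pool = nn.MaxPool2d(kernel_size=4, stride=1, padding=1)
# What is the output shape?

Input shape: (27, 228, 13, 11)
Output shape: (27, 228, 12, 10)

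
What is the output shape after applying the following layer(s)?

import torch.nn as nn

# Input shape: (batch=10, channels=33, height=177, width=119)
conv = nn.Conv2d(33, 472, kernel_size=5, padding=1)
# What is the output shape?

Input shape: (10, 33, 177, 119)
Output shape: (10, 472, 175, 117)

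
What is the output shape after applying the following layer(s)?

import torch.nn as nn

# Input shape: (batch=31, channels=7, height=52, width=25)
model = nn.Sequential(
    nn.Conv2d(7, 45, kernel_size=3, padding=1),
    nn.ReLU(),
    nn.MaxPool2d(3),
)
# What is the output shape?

Input shape: (31, 7, 52, 25)
  -> after Conv2d: (31, 45, 52, 25)
  -> after ReLU: (31, 45, 52, 25)
Output shape: (31, 45, 17, 8)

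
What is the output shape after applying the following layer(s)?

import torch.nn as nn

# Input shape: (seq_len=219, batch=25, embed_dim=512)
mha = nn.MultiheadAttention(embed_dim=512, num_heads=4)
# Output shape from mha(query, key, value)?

Input shape: (219, 25, 512)
Output shape: (219, 25, 512)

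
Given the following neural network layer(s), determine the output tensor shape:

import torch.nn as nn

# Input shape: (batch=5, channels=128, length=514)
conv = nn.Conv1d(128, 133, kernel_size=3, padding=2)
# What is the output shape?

Input shape: (5, 128, 514)
Output shape: (5, 133, 516)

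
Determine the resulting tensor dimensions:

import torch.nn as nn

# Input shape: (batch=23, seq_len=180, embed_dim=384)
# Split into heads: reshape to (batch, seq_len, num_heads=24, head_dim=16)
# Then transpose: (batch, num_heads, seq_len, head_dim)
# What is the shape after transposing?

Input shape: (23, 180, 384)
  -> after reshape: (23, 180, 24, 16)
Output shape: (23, 24, 180, 16)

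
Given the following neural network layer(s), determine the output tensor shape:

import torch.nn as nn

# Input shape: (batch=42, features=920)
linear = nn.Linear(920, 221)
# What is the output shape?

Input shape: (42, 920)
Output shape: (42, 221)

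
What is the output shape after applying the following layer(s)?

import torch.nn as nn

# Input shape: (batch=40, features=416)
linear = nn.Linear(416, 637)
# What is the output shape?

Input shape: (40, 416)
Output shape: (40, 637)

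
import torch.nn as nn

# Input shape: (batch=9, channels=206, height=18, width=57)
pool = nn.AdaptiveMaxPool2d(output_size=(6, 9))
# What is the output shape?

Input shape: (9, 206, 18, 57)
Output shape: (9, 206, 6, 9)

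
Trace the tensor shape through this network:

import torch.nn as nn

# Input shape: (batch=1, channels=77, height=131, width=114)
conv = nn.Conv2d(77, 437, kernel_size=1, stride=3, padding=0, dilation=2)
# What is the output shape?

Input shape: (1, 77, 131, 114)
Output shape: (1, 437, 44, 38)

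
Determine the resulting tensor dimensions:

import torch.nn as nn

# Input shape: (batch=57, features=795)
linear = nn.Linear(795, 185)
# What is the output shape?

Input shape: (57, 795)
Output shape: (57, 185)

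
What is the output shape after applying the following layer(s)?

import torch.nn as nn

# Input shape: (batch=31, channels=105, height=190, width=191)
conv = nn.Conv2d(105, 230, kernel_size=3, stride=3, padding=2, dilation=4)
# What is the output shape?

Input shape: (31, 105, 190, 191)
Output shape: (31, 230, 62, 63)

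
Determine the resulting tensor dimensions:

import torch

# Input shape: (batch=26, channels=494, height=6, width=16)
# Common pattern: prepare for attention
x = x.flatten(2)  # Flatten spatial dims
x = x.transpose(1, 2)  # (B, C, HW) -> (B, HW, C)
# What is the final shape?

Input shape: (26, 494, 6, 16)
  -> after flatten(2): (26, 494, 96)
Output shape: (26, 96, 494)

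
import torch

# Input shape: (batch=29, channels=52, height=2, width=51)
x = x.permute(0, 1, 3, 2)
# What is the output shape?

Input shape: (29, 52, 2, 51)
Output shape: (29, 52, 51, 2)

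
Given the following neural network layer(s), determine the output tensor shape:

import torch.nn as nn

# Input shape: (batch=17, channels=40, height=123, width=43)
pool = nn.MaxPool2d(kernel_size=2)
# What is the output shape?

Input shape: (17, 40, 123, 43)
Output shape: (17, 40, 61, 21)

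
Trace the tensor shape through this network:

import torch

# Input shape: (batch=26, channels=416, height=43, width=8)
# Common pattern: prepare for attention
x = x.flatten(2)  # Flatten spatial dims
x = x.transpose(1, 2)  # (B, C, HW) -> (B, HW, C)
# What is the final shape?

Input shape: (26, 416, 43, 8)
  -> after flatten(2): (26, 416, 344)
Output shape: (26, 344, 416)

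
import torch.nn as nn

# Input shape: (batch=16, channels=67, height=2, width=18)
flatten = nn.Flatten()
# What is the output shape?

Input shape: (16, 67, 2, 18)
Output shape: (16, 2412)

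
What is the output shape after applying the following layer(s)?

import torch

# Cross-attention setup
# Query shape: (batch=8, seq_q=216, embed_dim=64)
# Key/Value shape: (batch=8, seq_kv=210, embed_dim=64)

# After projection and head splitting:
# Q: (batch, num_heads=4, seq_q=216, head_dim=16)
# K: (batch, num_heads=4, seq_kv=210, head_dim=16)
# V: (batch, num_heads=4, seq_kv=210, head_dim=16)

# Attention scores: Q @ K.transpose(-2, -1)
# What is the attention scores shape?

Input shape: (8, 216, 64)
Output shape: (8, 4, 216, 210)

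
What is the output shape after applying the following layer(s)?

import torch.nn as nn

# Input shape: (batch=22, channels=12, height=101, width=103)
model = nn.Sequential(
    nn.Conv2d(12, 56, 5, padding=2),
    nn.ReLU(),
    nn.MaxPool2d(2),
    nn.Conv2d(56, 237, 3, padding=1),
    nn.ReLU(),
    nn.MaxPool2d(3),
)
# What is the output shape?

Input shape: (22, 12, 101, 103)
  -> after first Conv2d: (22, 56, 101, 103)
  -> after first MaxPool2d: (22, 56, 50, 51)
  -> after second Conv2d: (22, 237, 50, 51)
Output shape: (22, 237, 16, 17)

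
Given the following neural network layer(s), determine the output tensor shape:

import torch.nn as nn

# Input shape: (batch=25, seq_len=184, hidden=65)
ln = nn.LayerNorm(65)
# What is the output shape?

Input shape: (25, 184, 65)
Output shape: (25, 184, 65)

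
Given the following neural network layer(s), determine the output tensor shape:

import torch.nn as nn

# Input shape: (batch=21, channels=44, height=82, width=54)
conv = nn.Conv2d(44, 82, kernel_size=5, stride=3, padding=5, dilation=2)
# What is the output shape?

Input shape: (21, 44, 82, 54)
Output shape: (21, 82, 28, 19)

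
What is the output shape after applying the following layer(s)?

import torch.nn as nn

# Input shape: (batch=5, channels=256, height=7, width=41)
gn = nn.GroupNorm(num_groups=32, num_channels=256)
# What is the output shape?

Input shape: (5, 256, 7, 41)
Output shape: (5, 256, 7, 41)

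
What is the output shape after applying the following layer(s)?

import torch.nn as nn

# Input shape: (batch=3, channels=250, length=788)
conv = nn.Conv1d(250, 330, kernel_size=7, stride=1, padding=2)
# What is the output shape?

Input shape: (3, 250, 788)
Output shape: (3, 330, 786)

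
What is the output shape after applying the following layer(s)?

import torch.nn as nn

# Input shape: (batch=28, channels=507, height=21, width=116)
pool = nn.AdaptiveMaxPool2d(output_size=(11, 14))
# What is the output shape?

Input shape: (28, 507, 21, 116)
Output shape: (28, 507, 11, 14)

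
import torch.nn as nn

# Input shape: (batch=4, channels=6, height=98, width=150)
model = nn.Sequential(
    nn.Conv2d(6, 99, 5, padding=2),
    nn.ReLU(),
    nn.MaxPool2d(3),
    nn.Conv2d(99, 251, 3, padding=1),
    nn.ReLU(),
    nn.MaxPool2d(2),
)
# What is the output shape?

Input shape: (4, 6, 98, 150)
  -> after first Conv2d: (4, 99, 98, 150)
  -> after first MaxPool2d: (4, 99, 32, 50)
  -> after second Conv2d: (4, 251, 32, 50)
Output shape: (4, 251, 16, 25)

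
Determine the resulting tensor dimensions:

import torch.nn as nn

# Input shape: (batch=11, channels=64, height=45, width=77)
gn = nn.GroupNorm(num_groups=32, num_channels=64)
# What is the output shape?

Input shape: (11, 64, 45, 77)
Output shape: (11, 64, 45, 77)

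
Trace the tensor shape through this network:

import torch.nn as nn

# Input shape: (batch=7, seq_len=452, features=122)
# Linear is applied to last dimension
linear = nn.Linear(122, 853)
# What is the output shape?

Input shape: (7, 452, 122)
Output shape: (7, 452, 853)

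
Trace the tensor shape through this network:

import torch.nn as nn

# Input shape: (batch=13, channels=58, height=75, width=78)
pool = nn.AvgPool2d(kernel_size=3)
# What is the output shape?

Input shape: (13, 58, 75, 78)
Output shape: (13, 58, 25, 26)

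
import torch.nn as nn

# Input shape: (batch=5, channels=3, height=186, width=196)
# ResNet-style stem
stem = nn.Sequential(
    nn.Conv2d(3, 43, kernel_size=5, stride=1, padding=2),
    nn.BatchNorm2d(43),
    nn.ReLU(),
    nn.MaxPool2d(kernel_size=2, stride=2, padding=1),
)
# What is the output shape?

Input shape: (5, 3, 186, 196)
  -> after Conv2d 5x5 stride=1: (5, 43, 186, 196)
Output shape: (5, 43, 94, 99)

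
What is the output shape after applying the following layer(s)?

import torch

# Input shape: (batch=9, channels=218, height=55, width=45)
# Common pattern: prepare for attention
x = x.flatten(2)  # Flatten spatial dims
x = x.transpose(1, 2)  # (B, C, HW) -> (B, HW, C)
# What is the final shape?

Input shape: (9, 218, 55, 45)
  -> after flatten(2): (9, 218, 2475)
Output shape: (9, 2475, 218)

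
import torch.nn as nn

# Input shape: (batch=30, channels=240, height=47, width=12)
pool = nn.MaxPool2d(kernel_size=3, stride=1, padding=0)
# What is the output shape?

Input shape: (30, 240, 47, 12)
Output shape: (30, 240, 45, 10)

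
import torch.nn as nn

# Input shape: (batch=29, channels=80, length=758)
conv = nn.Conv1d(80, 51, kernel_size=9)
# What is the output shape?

Input shape: (29, 80, 758)
Output shape: (29, 51, 750)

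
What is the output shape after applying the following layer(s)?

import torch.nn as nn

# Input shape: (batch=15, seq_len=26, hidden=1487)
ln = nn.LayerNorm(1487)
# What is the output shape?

Input shape: (15, 26, 1487)
Output shape: (15, 26, 1487)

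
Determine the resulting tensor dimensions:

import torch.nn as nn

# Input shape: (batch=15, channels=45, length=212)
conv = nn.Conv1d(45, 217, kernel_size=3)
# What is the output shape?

Input shape: (15, 45, 212)
Output shape: (15, 217, 210)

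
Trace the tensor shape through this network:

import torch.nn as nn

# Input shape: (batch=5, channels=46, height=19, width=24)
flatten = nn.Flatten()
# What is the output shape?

Input shape: (5, 46, 19, 24)
Output shape: (5, 20976)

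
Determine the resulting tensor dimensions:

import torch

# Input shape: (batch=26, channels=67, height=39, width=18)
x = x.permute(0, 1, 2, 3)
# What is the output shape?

Input shape: (26, 67, 39, 18)
Output shape: (26, 67, 39, 18)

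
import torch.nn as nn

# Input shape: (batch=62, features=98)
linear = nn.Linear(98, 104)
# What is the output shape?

Input shape: (62, 98)
Output shape: (62, 104)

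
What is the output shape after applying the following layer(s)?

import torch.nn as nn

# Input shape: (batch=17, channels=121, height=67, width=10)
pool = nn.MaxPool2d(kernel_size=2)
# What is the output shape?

Input shape: (17, 121, 67, 10)
Output shape: (17, 121, 33, 5)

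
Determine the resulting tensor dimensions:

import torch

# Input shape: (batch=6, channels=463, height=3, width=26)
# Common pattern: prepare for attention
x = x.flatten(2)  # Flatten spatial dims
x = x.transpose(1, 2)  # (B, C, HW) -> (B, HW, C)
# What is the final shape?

Input shape: (6, 463, 3, 26)
  -> after flatten(2): (6, 463, 78)
Output shape: (6, 78, 463)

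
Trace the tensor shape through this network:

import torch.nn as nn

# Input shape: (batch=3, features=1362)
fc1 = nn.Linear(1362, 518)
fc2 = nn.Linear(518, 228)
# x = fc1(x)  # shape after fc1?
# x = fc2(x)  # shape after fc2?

Input shape: (3, 1362)
  -> after fc1: (3, 518)
Output shape: (3, 228)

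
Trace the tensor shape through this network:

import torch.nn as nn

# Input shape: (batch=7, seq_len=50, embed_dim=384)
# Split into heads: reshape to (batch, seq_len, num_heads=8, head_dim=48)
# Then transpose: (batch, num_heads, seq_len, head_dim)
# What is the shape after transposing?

Input shape: (7, 50, 384)
  -> after reshape: (7, 50, 8, 48)
Output shape: (7, 8, 50, 48)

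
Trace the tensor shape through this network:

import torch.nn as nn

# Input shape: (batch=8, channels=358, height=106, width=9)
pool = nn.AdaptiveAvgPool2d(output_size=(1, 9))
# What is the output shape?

Input shape: (8, 358, 106, 9)
Output shape: (8, 358, 1, 9)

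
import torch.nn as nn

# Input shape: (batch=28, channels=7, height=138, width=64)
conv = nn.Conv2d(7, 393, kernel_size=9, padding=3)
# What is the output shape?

Input shape: (28, 7, 138, 64)
Output shape: (28, 393, 136, 62)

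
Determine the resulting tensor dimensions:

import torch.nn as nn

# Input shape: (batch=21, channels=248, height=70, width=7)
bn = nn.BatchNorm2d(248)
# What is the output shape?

Input shape: (21, 248, 70, 7)
Output shape: (21, 248, 70, 7)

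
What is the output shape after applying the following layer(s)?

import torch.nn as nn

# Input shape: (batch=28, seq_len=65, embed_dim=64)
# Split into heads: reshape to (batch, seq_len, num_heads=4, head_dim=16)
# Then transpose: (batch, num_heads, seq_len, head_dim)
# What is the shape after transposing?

Input shape: (28, 65, 64)
  -> after reshape: (28, 65, 4, 16)
Output shape: (28, 4, 65, 16)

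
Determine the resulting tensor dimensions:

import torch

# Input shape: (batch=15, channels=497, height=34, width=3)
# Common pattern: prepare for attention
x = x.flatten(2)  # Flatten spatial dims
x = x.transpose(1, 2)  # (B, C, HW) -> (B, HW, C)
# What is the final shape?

Input shape: (15, 497, 34, 3)
  -> after flatten(2): (15, 497, 102)
Output shape: (15, 102, 497)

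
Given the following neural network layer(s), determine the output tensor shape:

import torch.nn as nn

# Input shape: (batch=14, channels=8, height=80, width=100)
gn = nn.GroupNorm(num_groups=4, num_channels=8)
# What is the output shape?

Input shape: (14, 8, 80, 100)
Output shape: (14, 8, 80, 100)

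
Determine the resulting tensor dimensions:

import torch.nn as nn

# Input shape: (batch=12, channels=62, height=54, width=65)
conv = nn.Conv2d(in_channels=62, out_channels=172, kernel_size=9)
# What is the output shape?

Input shape: (12, 62, 54, 65)
Output shape: (12, 172, 46, 57)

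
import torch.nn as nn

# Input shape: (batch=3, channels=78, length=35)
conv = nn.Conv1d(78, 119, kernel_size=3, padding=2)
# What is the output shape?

Input shape: (3, 78, 35)
Output shape: (3, 119, 37)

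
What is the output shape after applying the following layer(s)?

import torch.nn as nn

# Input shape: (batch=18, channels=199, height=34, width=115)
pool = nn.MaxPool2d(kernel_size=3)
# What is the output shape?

Input shape: (18, 199, 34, 115)
Output shape: (18, 199, 11, 38)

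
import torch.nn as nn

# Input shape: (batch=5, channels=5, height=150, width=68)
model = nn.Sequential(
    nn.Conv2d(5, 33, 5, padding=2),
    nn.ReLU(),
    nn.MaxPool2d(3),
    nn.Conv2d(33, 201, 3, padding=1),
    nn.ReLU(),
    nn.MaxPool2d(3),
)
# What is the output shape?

Input shape: (5, 5, 150, 68)
  -> after first Conv2d: (5, 33, 150, 68)
  -> after first MaxPool2d: (5, 33, 50, 22)
  -> after second Conv2d: (5, 201, 50, 22)
Output shape: (5, 201, 16, 7)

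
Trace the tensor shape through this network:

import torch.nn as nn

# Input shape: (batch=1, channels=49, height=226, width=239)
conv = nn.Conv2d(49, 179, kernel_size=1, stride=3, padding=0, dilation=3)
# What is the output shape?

Input shape: (1, 49, 226, 239)
Output shape: (1, 179, 76, 80)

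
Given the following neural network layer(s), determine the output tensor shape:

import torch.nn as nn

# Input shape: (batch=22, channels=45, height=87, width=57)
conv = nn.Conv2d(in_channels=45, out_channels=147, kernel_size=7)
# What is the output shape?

Input shape: (22, 45, 87, 57)
Output shape: (22, 147, 81, 51)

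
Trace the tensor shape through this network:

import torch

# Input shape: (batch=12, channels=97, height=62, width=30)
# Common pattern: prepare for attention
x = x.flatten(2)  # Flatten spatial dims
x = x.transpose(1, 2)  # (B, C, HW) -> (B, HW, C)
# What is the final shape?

Input shape: (12, 97, 62, 30)
  -> after flatten(2): (12, 97, 1860)
Output shape: (12, 1860, 97)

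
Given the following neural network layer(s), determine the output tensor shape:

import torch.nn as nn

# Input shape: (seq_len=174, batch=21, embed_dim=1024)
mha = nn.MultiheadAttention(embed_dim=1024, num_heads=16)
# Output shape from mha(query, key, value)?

Input shape: (174, 21, 1024)
Output shape: (174, 21, 1024)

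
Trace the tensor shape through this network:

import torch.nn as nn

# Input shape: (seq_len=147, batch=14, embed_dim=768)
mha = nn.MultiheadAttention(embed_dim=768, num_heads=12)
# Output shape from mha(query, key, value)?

Input shape: (147, 14, 768)
Output shape: (147, 14, 768)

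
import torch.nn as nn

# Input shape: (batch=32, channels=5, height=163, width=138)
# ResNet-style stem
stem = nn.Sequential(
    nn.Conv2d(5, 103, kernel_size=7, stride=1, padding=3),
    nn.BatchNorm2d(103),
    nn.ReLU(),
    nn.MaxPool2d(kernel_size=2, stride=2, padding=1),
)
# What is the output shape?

Input shape: (32, 5, 163, 138)
  -> after Conv2d 7x7 stride=1: (32, 103, 163, 138)
Output shape: (32, 103, 82, 70)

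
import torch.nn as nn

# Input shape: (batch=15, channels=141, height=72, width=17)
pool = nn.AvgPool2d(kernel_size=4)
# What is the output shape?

Input shape: (15, 141, 72, 17)
Output shape: (15, 141, 18, 4)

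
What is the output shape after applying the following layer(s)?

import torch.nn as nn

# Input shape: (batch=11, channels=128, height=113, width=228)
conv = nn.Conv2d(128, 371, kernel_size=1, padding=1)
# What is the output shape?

Input shape: (11, 128, 113, 228)
Output shape: (11, 371, 115, 230)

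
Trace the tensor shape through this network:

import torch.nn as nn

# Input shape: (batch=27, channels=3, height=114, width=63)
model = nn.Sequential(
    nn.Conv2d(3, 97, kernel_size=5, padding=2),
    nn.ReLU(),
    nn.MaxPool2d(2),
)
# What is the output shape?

Input shape: (27, 3, 114, 63)
  -> after Conv2d: (27, 97, 114, 63)
  -> after ReLU: (27, 97, 114, 63)
Output shape: (27, 97, 57, 31)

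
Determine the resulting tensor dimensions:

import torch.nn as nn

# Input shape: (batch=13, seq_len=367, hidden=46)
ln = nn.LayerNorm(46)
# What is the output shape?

Input shape: (13, 367, 46)
Output shape: (13, 367, 46)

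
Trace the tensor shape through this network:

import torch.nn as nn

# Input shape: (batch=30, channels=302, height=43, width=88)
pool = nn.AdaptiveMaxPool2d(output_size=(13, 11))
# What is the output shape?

Input shape: (30, 302, 43, 88)
Output shape: (30, 302, 13, 11)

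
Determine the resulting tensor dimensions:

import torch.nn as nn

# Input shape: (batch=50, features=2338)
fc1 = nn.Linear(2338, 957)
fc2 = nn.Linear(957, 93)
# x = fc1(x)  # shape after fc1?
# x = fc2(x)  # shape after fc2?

Input shape: (50, 2338)
  -> after fc1: (50, 957)
Output shape: (50, 93)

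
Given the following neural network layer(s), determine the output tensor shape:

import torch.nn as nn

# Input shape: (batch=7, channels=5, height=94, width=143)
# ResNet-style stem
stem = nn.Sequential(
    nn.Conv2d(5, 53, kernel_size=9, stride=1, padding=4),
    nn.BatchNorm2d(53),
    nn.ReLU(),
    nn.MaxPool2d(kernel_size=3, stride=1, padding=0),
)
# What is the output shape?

Input shape: (7, 5, 94, 143)
  -> after Conv2d 9x9 stride=1: (7, 53, 94, 143)
Output shape: (7, 53, 92, 141)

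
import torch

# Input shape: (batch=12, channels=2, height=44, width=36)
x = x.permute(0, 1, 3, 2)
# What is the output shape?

Input shape: (12, 2, 44, 36)
Output shape: (12, 2, 36, 44)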